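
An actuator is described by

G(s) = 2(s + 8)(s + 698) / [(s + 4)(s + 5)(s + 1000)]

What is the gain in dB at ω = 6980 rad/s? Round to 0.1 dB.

-70.9 dB

At s = jω = j6980:
zero (s+8): 8 + j6980 → |·| = √(8²+6980²) = √48720464 ≈ 6980, ∠ = arctan(6980/8) ≈ 89.93°
zero (s+698): 698 + j6980 → |·| = √(698²+6980²) = √49207604 ≈ 7014.8, ∠ = arctan(6980/698) ≈ 84.29°
pole (s+4): 4 + j6980 → |·| = √(4²+6980²) = √48720416 ≈ 6980, ∠ = arctan(6980/4) ≈ 89.97°
pole (s+5): 5 + j6980 → |·| = √(5²+6980²) = √48720425 ≈ 6980, ∠ = arctan(6980/5) ≈ 89.96°
pole (s+1000): 1000 + j6980 → |·| = √(1000²+6980²) = √49720400 ≈ 7051.3, ∠ = arctan(6980/1000) ≈ 81.85°
|G| = 2 · 4.8963e+07 / 3.4354e+11 ≈ 0.00028505
Gain = 20 log₁₀(0.00028505) ≈ -70.90 dB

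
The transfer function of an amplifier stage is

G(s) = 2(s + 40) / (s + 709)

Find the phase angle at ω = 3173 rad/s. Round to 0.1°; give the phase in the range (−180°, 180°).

11.9°

At s = jω = j3173:
zero (s+40): 40 + j3173 → |·| = √(40²+3173²) = √10069529 ≈ 3173.3, ∠ = arctan(3173/40) ≈ 89.28°
pole (s+709): 709 + j3173 → |·| = √(709²+3173²) = √10570610 ≈ 3251.2, ∠ = arctan(3173/709) ≈ 77.40°
∠G = 89.28° − 77.40° = 11.88°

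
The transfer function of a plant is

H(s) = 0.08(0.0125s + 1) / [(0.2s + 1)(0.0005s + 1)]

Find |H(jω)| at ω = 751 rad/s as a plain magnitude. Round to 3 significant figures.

0.00471

At ω = 751 rad/s:
zero (1 + j751·0.0125) = 1 + j9.3875 → |·| ≈ 9.4406, ∠ ≈ 83.92°
pole (1 + j751·0.2) = 1 + j150.2 → |·| ≈ 150.2, ∠ ≈ 89.62°
pole (1 + j751·0.0005) = 1 + j0.3755 → |·| ≈ 1.0682, ∠ ≈ 20.58°
|H| = 0.08 · 9.4406 / (150.2 · 1.0682) ≈ 0.0047072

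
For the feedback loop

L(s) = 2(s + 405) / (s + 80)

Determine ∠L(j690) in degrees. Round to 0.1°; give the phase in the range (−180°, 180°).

At s = jω = j690:
zero (s+405): 405 + j690 → |·| = √(405²+690²) = √640125 ≈ 800.08, ∠ = arctan(690/405) ≈ 59.59°
pole (s+80): 80 + j690 → |·| = √(80²+690²) = √482500 ≈ 694.62, ∠ = arctan(690/80) ≈ 83.39°
∠L = 59.59° − 83.39° = -23.80°

-23.8°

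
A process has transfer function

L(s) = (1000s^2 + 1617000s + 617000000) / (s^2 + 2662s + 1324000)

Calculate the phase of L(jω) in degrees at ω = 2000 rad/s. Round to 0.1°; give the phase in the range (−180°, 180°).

Substitute s = j2000:
Numerator: 1000(j2000)^2 + 1617000(j2000) + 617000000 = -3383000000 + j3234000000
Denominator: (j2000)^2 + 2662(j2000) + 1324000 = -2676000 + j5324000
|N| = √(3383000000² + 3234000000²) ≈ 4.6801e+09, ∠N ≈ 136.29°
|D| = √(2676000² + 5324000²) ≈ 5.9587e+06, ∠D ≈ 116.69°
∠L = 136.29° − 116.69° = 19.60°

19.6°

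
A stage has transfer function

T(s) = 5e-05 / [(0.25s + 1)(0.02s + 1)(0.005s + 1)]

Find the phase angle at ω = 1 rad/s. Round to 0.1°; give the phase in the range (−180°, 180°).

At ω = 1 rad/s:
pole (1 + j1·0.25) = 1 + j0.25 → |·| ≈ 1.0308, ∠ ≈ 14.04°
pole (1 + j1·0.02) = 1 + j0.02 → |·| ≈ 1.0002, ∠ ≈ 1.15°
pole (1 + j1·0.005) = 1 + j0.005 → |·| ≈ 1, ∠ ≈ 0.29°
∠T = (0°) − (14.04° + 1.15° + 0.29°) = -15.48°

-15.5°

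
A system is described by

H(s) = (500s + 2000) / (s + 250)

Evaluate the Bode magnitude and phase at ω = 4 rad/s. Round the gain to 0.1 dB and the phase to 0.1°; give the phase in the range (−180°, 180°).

21.1 dB, 44.1°

Substitute s = j4:
Numerator: 500(j4) + 2000 = 2000 + j2000
Denominator: (j4) + 250 = 250 + j4
|N| = √(2000² + 2000²) ≈ 2828.4, ∠N ≈ 45.00°
|D| = √(250² + 4²) ≈ 250.03, ∠D ≈ 0.92°
|H| = 2828.4 / 250.03 ≈ 11.312
Gain = 20 log₁₀(11.312) ≈ 21.07 dB
∠H = 45.00° − 0.92° = 44.08°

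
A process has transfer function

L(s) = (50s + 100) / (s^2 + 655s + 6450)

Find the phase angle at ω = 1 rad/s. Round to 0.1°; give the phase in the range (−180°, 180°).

Substitute s = j1:
Numerator: 50(j1) + 100 = 100 + j50
Denominator: (j1)^2 + 655(j1) + 6450 = 6449 + j655
|N| = √(100² + 50²) ≈ 111.8, ∠N ≈ 26.57°
|D| = √(6449² + 655²) ≈ 6482.2, ∠D ≈ 5.80°
∠L = 26.57° − 5.80° = 20.77°

20.8°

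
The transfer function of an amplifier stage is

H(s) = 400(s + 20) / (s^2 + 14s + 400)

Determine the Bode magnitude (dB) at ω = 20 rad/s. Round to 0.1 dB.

At s = jω = j20:
zero (s+20): 20 + j20 → |·| = √(20²+20²) = √800 ≈ 28.284, ∠ = arctan(20/20) ≈ 45.00°
quadratic: (j20)² + 14·j20 + 400 = 0 + j280 → |·| ≈ 280, ∠ ≈ 90.00°
|H| = 400 · 28.284 / 280 ≈ 40.406
Gain = 20 log₁₀(40.406) ≈ 32.13 dB

32.1 dB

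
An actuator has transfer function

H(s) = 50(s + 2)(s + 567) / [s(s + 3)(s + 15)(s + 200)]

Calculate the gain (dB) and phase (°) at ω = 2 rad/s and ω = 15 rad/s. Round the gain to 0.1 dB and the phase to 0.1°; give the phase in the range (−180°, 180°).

ω = 2: 11.3 dB, -86.7°; ω = 15: -7.1 dB, -134.1°

At s = jω = j2:
zero (s+2): 2 + j2 → |·| = √(2²+2²) = √8 ≈ 2.8284, ∠ = arctan(2/2) ≈ 45.00°
zero (s+567): 567 + j2 → |·| = √(567²+2²) = √321493 ≈ 567, ∠ = arctan(2/567) ≈ 0.20°
pole (s+3): 3 + j2 → |·| = √(3²+2²) = √13 ≈ 3.6056, ∠ = arctan(2/3) ≈ 33.69°
pole (s+15): 15 + j2 → |·| = √(15²+2²) = √229 ≈ 15.133, ∠ = arctan(2/15) ≈ 7.59°
pole (s+200): 200 + j2 → |·| = √(200²+2²) = √40004 ≈ 200.01, ∠ = arctan(2/200) ≈ 0.57°
pole at origin: |s| = 2, ∠ = 90.00° (in denominator)
|H| = 50 · 1603.7 / 21827 ≈ 3.6737
Gain = 20 log₁₀(3.6737) ≈ 11.30 dB
∠H = 45.20° − 131.85° = -86.65°

At s = jω = j15:
zero (s+2): 2 + j15 → |·| = √(2²+15²) = √229 ≈ 15.133, ∠ = arctan(15/2) ≈ 82.41°
zero (s+567): 567 + j15 → |·| = √(567²+15²) = √321714 ≈ 567.2, ∠ = arctan(15/567) ≈ 1.52°
pole (s+3): 3 + j15 → |·| = √(3²+15²) = √234 ≈ 15.297, ∠ = arctan(15/3) ≈ 78.69°
pole (s+15): 15 + j15 → |·| = √(15²+15²) = √450 ≈ 21.213, ∠ = arctan(15/15) ≈ 45.00°
pole (s+200): 200 + j15 → |·| = √(200²+15²) = √40225 ≈ 200.56, ∠ = arctan(15/200) ≈ 4.29°
pole at origin: |s| = 15, ∠ = 90.00° (in denominator)
|H| = 50 · 8583.4 / 9.7621e+05 ≈ 0.43963
Gain = 20 log₁₀(0.43963) ≈ -7.14 dB
∠H = 83.93° − 217.98° = -134.05°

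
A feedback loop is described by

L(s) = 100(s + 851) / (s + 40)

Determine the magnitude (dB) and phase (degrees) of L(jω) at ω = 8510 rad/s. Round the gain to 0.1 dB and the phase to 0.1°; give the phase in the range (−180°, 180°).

At s = jω = j8510:
zero (s+851): 851 + j8510 → |·| = √(851²+8510²) = √73144301 ≈ 8552.4, ∠ = arctan(8510/851) ≈ 84.29°
pole (s+40): 40 + j8510 → |·| = √(40²+8510²) = √72421700 ≈ 8510.1, ∠ = arctan(8510/40) ≈ 89.73°
|L| = 100 · 8552.4 / 8510.1 ≈ 100.5
Gain = 20 log₁₀(100.5) ≈ 40.04 dB
∠L = 84.29° − 89.73° = -5.44°

40.0 dB, -5.4°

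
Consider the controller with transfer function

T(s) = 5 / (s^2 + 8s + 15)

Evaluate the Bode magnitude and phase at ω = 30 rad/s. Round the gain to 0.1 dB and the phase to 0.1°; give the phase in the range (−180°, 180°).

-45.3 dB, -164.8°

Substitute s = j30:
Numerator: 5 = 5 + j0
Denominator: (j30)^2 + 8(j30) + 15 = -885 + j240
|N| = √(5² + 0²) ≈ 5, ∠N ≈ 0.00°
|D| = √(885² + 240²) ≈ 916.97, ∠D ≈ 164.83°
|T| = 5 / 916.97 ≈ 0.0054527
Gain = 20 log₁₀(0.0054527) ≈ -45.27 dB
∠T = 0.00° − 164.83° = -164.83°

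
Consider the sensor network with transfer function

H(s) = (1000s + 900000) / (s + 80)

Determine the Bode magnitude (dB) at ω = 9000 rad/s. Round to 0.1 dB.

60.0 dB

Substitute s = j9000:
Numerator: 1000(j9000) + 900000 = 900000 + j9000000
Denominator: (j9000) + 80 = 80 + j9000
|N| = √(900000² + 9000000²) ≈ 9.0449e+06, ∠N ≈ 84.29°
|D| = √(80² + 9000²) ≈ 9000.4, ∠D ≈ 89.49°
|H| = 9.0449e+06 / 9000.4 ≈ 1004.9
Gain = 20 log₁₀(1004.9) ≈ 60.04 dB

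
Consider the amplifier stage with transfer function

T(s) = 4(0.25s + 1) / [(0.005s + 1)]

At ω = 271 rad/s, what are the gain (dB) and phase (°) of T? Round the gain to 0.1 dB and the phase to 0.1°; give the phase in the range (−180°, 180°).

At ω = 271 rad/s:
zero (1 + j271·0.25) = 1 + j67.75 → |·| ≈ 67.757, ∠ ≈ 89.15°
pole (1 + j271·0.005) = 1 + j1.355 → |·| ≈ 1.6841, ∠ ≈ 53.57°
|T| = 4 · 67.757 / (1.6841) ≈ 160.93
Gain = 20 log₁₀(160.93) ≈ 44.13 dB
∠T = (89.15°) − (53.57°) = 35.58°

44.1 dB, 35.6°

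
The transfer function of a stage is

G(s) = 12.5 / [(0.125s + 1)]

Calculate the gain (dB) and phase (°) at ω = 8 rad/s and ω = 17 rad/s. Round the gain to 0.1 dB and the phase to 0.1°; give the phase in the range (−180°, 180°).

ω = 8: 18.9 dB, -45.0°; ω = 17: 14.5 dB, -64.8°

At ω = 8 rad/s:
pole (1 + j8·0.125) = 1 + j1 → |·| ≈ 1.4142, ∠ ≈ 45.00°
|G| = 12.5 · 1 / (1.4142) ≈ 8.8389
Gain = 20 log₁₀(8.8389) ≈ 18.93 dB
∠G = (0°) − (45.00°) = -45.00°

At ω = 17 rad/s:
pole (1 + j17·0.125) = 1 + j2.125 → |·| ≈ 2.3485, ∠ ≈ 64.80°
|G| = 12.5 · 1 / (2.3485) ≈ 5.3225
Gain = 20 log₁₀(5.3225) ≈ 14.52 dB
∠G = (0°) − (64.80°) = -64.80°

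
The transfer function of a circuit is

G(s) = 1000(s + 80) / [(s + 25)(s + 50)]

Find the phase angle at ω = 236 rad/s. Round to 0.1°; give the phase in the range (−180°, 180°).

-90.7°

At s = jω = j236:
zero (s+80): 80 + j236 → |·| = √(80²+236²) = √62096 ≈ 249.19, ∠ = arctan(236/80) ≈ 71.27°
pole (s+25): 25 + j236 → |·| = √(25²+236²) = √56321 ≈ 237.32, ∠ = arctan(236/25) ≈ 83.95°
pole (s+50): 50 + j236 → |·| = √(50²+236²) = √58196 ≈ 241.24, ∠ = arctan(236/50) ≈ 78.04°
∠G = 71.27° − 161.99° = -90.72°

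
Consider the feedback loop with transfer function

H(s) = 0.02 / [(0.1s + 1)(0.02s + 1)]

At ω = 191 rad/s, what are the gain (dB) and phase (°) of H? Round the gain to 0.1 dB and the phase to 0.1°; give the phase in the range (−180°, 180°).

At ω = 191 rad/s:
pole (1 + j191·0.1) = 1 + j19.1 → |·| ≈ 19.126, ∠ ≈ 87.00°
pole (1 + j191·0.02) = 1 + j3.82 → |·| ≈ 3.9487, ∠ ≈ 75.33°
|H| = 0.02 · 1 / (19.126 · 3.9487) ≈ 0.00026482
Gain = 20 log₁₀(0.00026482) ≈ -71.54 dB
∠H = (0°) − (87.00° + 75.33°) = -162.33°

-71.5 dB, -162.3°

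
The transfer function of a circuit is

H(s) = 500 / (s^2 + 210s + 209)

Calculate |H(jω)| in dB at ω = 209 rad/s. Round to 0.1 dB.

Substitute s = j209:
Numerator: 500 = 500 + j0
Denominator: (j209)^2 + 210(j209) + 209 = -43472 + j43890
|N| = √(500² + 0²) ≈ 500, ∠N ≈ 0.00°
|D| = √(43472² + 43890²) ≈ 61775, ∠D ≈ 134.73°
|H| = 500 / 61775 ≈ 0.0080939
Gain = 20 log₁₀(0.0080939) ≈ -41.84 dB

-41.8 dB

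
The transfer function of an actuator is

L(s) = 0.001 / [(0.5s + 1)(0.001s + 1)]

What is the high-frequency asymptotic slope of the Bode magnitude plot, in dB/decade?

-40 dB/decade

Each pole contributes −20 dB/decade at high frequency; each zero contributes +20 dB/decade.
Net: 0 zero(s) − 2 pole(s) → -40 dB/decade.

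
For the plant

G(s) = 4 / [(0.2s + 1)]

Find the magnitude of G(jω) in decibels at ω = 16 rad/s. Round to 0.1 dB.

At ω = 16 rad/s:
pole (1 + j16·0.2) = 1 + j3.2 → |·| ≈ 3.3526, ∠ ≈ 72.65°
|G| = 4 · 1 / (3.3526) ≈ 1.1931
Gain = 20 log₁₀(1.1931) ≈ 1.53 dB

1.5 dB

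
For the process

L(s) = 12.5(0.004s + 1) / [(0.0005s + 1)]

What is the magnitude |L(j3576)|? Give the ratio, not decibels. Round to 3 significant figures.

At ω = 3576 rad/s:
zero (1 + j3576·0.004) = 1 + j14.304 → |·| ≈ 14.339, ∠ ≈ 86.00°
pole (1 + j3576·0.0005) = 1 + j1.788 → |·| ≈ 2.0486, ∠ ≈ 60.78°
|L| = 12.5 · 14.339 / (2.0486) ≈ 87.493

87.5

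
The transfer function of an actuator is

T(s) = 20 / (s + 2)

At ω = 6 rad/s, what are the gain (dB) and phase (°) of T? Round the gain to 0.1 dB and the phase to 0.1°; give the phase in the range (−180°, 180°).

Substitute s = j6:
Numerator: 20 = 20 + j0
Denominator: (j6) + 2 = 2 + j6
|N| = √(20² + 0²) ≈ 20, ∠N ≈ 0.00°
|D| = √(2² + 6²) ≈ 6.3246, ∠D ≈ 71.57°
|T| = 20 / 6.3246 ≈ 3.1623
Gain = 20 log₁₀(3.1623) ≈ 10.00 dB
∠T = 0.00° − 71.57° = -71.57°

10.0 dB, -71.6°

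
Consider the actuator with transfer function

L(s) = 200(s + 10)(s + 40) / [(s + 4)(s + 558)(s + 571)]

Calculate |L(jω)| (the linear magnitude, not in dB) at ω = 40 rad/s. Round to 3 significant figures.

At s = jω = j40:
zero (s+10): 10 + j40 → |·| = √(10²+40²) = √1700 ≈ 41.231, ∠ = arctan(40/10) ≈ 75.96°
zero (s+40): 40 + j40 → |·| = √(40²+40²) = √3200 ≈ 56.569, ∠ = arctan(40/40) ≈ 45.00°
pole (s+4): 4 + j40 → |·| = √(4²+40²) = √1616 ≈ 40.2, ∠ = arctan(40/4) ≈ 84.29°
pole (s+558): 558 + j40 → |·| = √(558²+40²) = √312964 ≈ 559.43, ∠ = arctan(40/558) ≈ 4.10°
pole (s+571): 571 + j40 → |·| = √(571²+40²) = √327641 ≈ 572.4, ∠ = arctan(40/571) ≈ 4.01°
|L| = 200 · 2332.4 / 1.2873e+07 ≈ 0.036237

0.0362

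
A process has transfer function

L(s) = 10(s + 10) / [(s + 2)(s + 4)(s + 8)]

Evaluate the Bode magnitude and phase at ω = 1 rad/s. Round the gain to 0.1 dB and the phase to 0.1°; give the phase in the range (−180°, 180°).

2.6 dB, -42.0°

At s = jω = j1:
zero (s+10): 10 + j1 → |·| = √(10²+1²) = √101 ≈ 10.05, ∠ = arctan(1/10) ≈ 5.71°
pole (s+2): 2 + j1 → |·| = √(2²+1²) = √5 ≈ 2.2361, ∠ = arctan(1/2) ≈ 26.57°
pole (s+4): 4 + j1 → |·| = √(4²+1²) = √17 ≈ 4.1231, ∠ = arctan(1/4) ≈ 14.04°
pole (s+8): 8 + j1 → |·| = √(8²+1²) = √65 ≈ 8.0623, ∠ = arctan(1/8) ≈ 7.13°
|L| = 10 · 10.05 / 74.332 ≈ 1.352
Gain = 20 log₁₀(1.352) ≈ 2.62 dB
∠L = 5.71° − 47.74° = -42.03°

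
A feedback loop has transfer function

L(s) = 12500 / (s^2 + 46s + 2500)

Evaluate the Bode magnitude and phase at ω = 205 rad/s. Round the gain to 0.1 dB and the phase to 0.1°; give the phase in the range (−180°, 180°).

At s = jω = j205:
quadratic: (j205)² + 46·j205 + 2500 = -39525 + j9430 → |·| ≈ 40634, ∠ ≈ 166.58°
|L| = 12500 / 40634 ≈ 0.30762
Gain = 20 log₁₀(0.30762) ≈ -10.24 dB
∠L = 0.00° − 166.58° = -166.58°

-10.2 dB, -166.6°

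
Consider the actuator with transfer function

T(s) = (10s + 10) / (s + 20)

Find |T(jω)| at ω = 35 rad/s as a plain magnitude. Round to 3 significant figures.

Substitute s = j35:
Numerator: 10(j35) + 10 = 10 + j350
Denominator: (j35) + 20 = 20 + j35
|N| = √(10² + 350²) ≈ 350.14, ∠N ≈ 88.36°
|D| = √(20² + 35²) ≈ 40.311, ∠D ≈ 60.26°
|T| = 350.14 / 40.311 ≈ 8.686

8.69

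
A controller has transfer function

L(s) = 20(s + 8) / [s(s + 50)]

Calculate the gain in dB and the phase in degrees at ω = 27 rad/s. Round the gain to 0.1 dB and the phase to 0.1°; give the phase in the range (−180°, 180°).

At s = jω = j27:
zero (s+8): 8 + j27 → |·| = √(8²+27²) = √793 ≈ 28.16, ∠ = arctan(27/8) ≈ 73.50°
pole (s+50): 50 + j27 → |·| = √(50²+27²) = √3229 ≈ 56.824, ∠ = arctan(27/50) ≈ 28.37°
pole at origin: |s| = 27, ∠ = 90.00° (in denominator)
|L| = 20 · 28.16 / 1534.2 ≈ 0.3671
Gain = 20 log₁₀(0.3671) ≈ -8.70 dB
∠L = 73.50° − 118.37° = -44.87°

-8.7 dB, -44.9°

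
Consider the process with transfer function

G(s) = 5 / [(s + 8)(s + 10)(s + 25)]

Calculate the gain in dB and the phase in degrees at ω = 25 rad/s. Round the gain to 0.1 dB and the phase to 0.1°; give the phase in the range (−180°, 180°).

At s = jω = j25:
pole (s+8): 8 + j25 → |·| = √(8²+25²) = √689 ≈ 26.249, ∠ = arctan(25/8) ≈ 72.26°
pole (s+10): 10 + j25 → |·| = √(10²+25²) = √725 ≈ 26.926, ∠ = arctan(25/10) ≈ 68.20°
pole (s+25): 25 + j25 → |·| = √(25²+25²) = √1250 ≈ 35.355, ∠ = arctan(25/25) ≈ 45.00°
|G| = 5 / 24988 ≈ 0.0002001
Gain = 20 log₁₀(0.0002001) ≈ -73.98 dB
∠G = 0.00° − 185.46° = -185.46° ≡ 174.54° (principal value)

-74.0 dB, 174.5°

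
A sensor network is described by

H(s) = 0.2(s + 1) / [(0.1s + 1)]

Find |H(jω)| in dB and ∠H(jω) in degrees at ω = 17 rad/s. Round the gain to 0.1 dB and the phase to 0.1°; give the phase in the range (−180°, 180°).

4.7 dB, 27.1°

At ω = 17 rad/s:
zero (1 + j17·1) = 1 + j17 → |·| ≈ 17.029, ∠ ≈ 86.63°
pole (1 + j17·0.1) = 1 + j1.7 → |·| ≈ 1.9723, ∠ ≈ 59.53°
|H| = 0.2 · 17.029 / (1.9723) ≈ 1.7268
Gain = 20 log₁₀(1.7268) ≈ 4.74 dB
∠H = (86.63°) − (59.53°) = 27.10°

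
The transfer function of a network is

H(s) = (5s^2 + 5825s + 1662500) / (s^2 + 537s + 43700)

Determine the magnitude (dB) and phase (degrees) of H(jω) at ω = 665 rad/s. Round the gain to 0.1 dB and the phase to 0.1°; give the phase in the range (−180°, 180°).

Substitute s = j665:
Numerator: 5(j665)^2 + 5825(j665) + 1662500 = -548625 + j3873625
Denominator: (j665)^2 + 537(j665) + 43700 = -398525 + j357105
|N| = √(548625² + 3873625²) ≈ 3.9123e+06, ∠N ≈ 98.06°
|D| = √(398525² + 357105²) ≈ 5.3511e+05, ∠D ≈ 138.14°
|H| = 3.9123e+06 / 5.3511e+05 ≈ 7.3112
Gain = 20 log₁₀(7.3112) ≈ 17.28 dB
∠H = 98.06° − 138.14° = -40.08°

17.3 dB, -40.1°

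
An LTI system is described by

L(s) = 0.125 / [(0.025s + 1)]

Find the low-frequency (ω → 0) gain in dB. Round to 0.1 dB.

-18.1 dB

L(0) = 0.125 · 1 / 1 = 0.125
20 log₁₀(0.125) ≈ -18.06 dB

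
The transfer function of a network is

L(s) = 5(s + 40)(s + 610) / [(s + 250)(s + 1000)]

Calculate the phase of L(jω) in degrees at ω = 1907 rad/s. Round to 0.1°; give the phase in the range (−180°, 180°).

At s = jω = j1907:
zero (s+40): 40 + j1907 → |·| = √(40²+1907²) = √3638249 ≈ 1907.4, ∠ = arctan(1907/40) ≈ 88.80°
zero (s+610): 610 + j1907 → |·| = √(610²+1907²) = √4008749 ≈ 2002.2, ∠ = arctan(1907/610) ≈ 72.26°
pole (s+250): 250 + j1907 → |·| = √(250²+1907²) = √3699149 ≈ 1923.3, ∠ = arctan(1907/250) ≈ 82.53°
pole (s+1000): 1000 + j1907 → |·| = √(1000²+1907²) = √4636649 ≈ 2153.3, ∠ = arctan(1907/1000) ≈ 62.33°
∠L = 161.06° − 144.86° = 16.20°

16.2°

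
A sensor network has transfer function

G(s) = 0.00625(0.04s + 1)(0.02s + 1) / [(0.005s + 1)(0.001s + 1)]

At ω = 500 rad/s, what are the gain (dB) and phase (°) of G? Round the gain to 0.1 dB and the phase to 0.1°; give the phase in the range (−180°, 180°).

-7.6 dB, 76.7°

At ω = 500 rad/s:
zero (1 + j500·0.04) = 1 + j20 → |·| ≈ 20.025, ∠ ≈ 87.14°
zero (1 + j500·0.02) = 1 + j10 → |·| ≈ 10.05, ∠ ≈ 84.29°
pole (1 + j500·0.005) = 1 + j2.5 → |·| ≈ 2.6926, ∠ ≈ 68.20°
pole (1 + j500·0.001) = 1 + j0.5 → |·| ≈ 1.118, ∠ ≈ 26.57°
|G| = 0.00625 · 20.025 · 10.05 / (2.6926 · 1.118) ≈ 0.41784
Gain = 20 log₁₀(0.41784) ≈ -7.58 dB
∠G = (87.14° + 84.29°) − (68.20° + 26.57°) = 76.66°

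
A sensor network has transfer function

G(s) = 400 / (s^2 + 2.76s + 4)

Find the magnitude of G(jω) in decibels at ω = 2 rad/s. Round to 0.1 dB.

At s = jω = j2:
quadratic: (j2)² + 2.76·j2 + 4 = 0 + j5.52 → |·| ≈ 5.52, ∠ ≈ 90.00°
|G| = 400 / 5.52 ≈ 72.464
Gain = 20 log₁₀(72.464) ≈ 37.20 dB

37.2 dB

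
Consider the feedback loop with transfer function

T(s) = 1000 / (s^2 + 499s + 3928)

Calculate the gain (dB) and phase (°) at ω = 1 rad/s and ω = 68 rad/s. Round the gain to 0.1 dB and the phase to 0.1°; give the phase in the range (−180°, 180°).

ω = 1: -12.0 dB, -7.2°; ω = 68: -30.6 dB, -91.2°

Substitute s = j1:
Numerator: 1000 = 1000 + j0
Denominator: (j1)^2 + 499(j1) + 3928 = 3927 + j499
|N| = √(1000² + 0²) ≈ 1000, ∠N ≈ 0.00°
|D| = √(3927² + 499²) ≈ 3958.6, ∠D ≈ 7.24°
|T| = 1000 / 3958.6 ≈ 0.25261
Gain = 20 log₁₀(0.25261) ≈ -11.95 dB
∠T = 0.00° − 7.24° = -7.24°

Substitute s = j68:
Numerator: 1000 = 1000 + j0
Denominator: (j68)^2 + 499(j68) + 3928 = -696 + j33932
|N| = √(1000² + 0²) ≈ 1000, ∠N ≈ 0.00°
|D| = √(696² + 33932²) ≈ 33939, ∠D ≈ 91.18°
|T| = 1000 / 33939 ≈ 0.029465
Gain = 20 log₁₀(0.029465) ≈ -30.61 dB
∠T = 0.00° − 91.18° = -91.18°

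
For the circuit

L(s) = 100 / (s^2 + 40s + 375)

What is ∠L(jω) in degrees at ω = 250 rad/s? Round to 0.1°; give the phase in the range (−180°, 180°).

Substitute s = j250:
Numerator: 100 = 100 + j0
Denominator: (j250)^2 + 40(j250) + 375 = -62125 + j10000
|N| = √(100² + 0²) ≈ 100, ∠N ≈ 0.00°
|D| = √(62125² + 10000²) ≈ 62925, ∠D ≈ 170.86°
∠L = 0.00° − 170.86° = -170.86°

-170.9°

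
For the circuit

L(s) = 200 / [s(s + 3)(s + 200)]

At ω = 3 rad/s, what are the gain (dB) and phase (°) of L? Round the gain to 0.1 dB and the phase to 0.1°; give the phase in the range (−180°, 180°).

-22.1 dB, -135.9°

At s = jω = j3:
pole (s+3): 3 + j3 → |·| = √(3²+3²) = √18 ≈ 4.2426, ∠ = arctan(3/3) ≈ 45.00°
pole (s+200): 200 + j3 → |·| = √(200²+3²) = √40009 ≈ 200.02, ∠ = arctan(3/200) ≈ 0.86°
pole at origin: |s| = 3, ∠ = 90.00° (in denominator)
|L| = 200 / 2545.8 ≈ 0.078561
Gain = 20 log₁₀(0.078561) ≈ -22.10 dB
∠L = 0.00° − 135.86° = -135.86°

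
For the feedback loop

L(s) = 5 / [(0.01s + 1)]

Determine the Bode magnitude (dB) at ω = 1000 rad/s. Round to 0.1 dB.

At ω = 1000 rad/s:
pole (1 + j1000·0.01) = 1 + j10 → |·| ≈ 10.05, ∠ ≈ 84.29°
|L| = 5 · 1 / (10.05) ≈ 0.49751
Gain = 20 log₁₀(0.49751) ≈ -6.06 dB

-6.1 dB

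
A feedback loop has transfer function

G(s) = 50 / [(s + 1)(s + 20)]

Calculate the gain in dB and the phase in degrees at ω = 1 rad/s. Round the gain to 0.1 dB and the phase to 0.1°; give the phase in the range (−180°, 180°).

At s = jω = j1:
pole (s+1): 1 + j1 → |·| = √(1²+1²) = √2 ≈ 1.4142, ∠ = arctan(1/1) ≈ 45.00°
pole (s+20): 20 + j1 → |·| = √(20²+1²) = √401 ≈ 20.025, ∠ = arctan(1/20) ≈ 2.86°
|G| = 50 / 28.319 ≈ 1.7656
Gain = 20 log₁₀(1.7656) ≈ 4.94 dB
∠G = 0.00° − 47.86° = -47.86°

4.9 dB, -47.9°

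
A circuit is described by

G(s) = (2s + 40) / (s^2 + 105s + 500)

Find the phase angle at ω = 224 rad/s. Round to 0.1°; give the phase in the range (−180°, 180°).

-69.8°

Substitute s = j224:
Numerator: 2(j224) + 40 = 40 + j448
Denominator: (j224)^2 + 105(j224) + 500 = -49676 + j23520
|N| = √(40² + 448²) ≈ 449.78, ∠N ≈ 84.90°
|D| = √(49676² + 23520²) ≈ 54963, ∠D ≈ 154.66°
∠G = 84.90° − 154.66° = -69.76°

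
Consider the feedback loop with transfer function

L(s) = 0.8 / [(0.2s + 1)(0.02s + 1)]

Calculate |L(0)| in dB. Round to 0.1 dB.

L(0) = 0.8 · 1 / 1 = 0.8
20 log₁₀(0.8) ≈ -1.94 dB

-1.9 dB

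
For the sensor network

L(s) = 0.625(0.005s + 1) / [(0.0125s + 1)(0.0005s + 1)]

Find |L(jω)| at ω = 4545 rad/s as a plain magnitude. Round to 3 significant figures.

At ω = 4545 rad/s:
zero (1 + j4545·0.005) = 1 + j22.725 → |·| ≈ 22.747, ∠ ≈ 87.48°
pole (1 + j4545·0.0125) = 1 + j56.8125 → |·| ≈ 56.821, ∠ ≈ 88.99°
pole (1 + j4545·0.0005) = 1 + j2.2725 → |·| ≈ 2.4828, ∠ ≈ 66.25°
|L| = 0.625 · 22.747 / (56.821 · 2.4828) ≈ 0.10078

0.101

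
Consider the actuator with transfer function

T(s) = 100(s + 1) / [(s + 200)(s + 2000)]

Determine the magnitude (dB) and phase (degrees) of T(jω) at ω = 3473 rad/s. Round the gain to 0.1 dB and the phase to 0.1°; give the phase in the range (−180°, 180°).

-32.1 dB, -56.8°

At s = jω = j3473:
zero (s+1): 1 + j3473 → |·| = √(1²+3473²) = √12061730 ≈ 3473, ∠ = arctan(3473/1) ≈ 89.98°
pole (s+200): 200 + j3473 → |·| = √(200²+3473²) = √12101729 ≈ 3478.8, ∠ = arctan(3473/200) ≈ 86.70°
pole (s+2000): 2000 + j3473 → |·| = √(2000²+3473²) = √16061729 ≈ 4007.7, ∠ = arctan(3473/2000) ≈ 60.06°
|T| = 100 · 3473 / 1.3942e+07 ≈ 0.02491
Gain = 20 log₁₀(0.02491) ≈ -32.07 dB
∠T = 89.98° − 146.76° = -56.78°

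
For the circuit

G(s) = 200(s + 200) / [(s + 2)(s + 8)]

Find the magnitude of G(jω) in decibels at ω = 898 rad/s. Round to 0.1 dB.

-12.8 dB

At s = jω = j898:
zero (s+200): 200 + j898 → |·| = √(200²+898²) = √846404 ≈ 920, ∠ = arctan(898/200) ≈ 77.44°
pole (s+2): 2 + j898 → |·| = √(2²+898²) = √806408 ≈ 898, ∠ = arctan(898/2) ≈ 89.87°
pole (s+8): 8 + j898 → |·| = √(8²+898²) = √806468 ≈ 898.04, ∠ = arctan(898/8) ≈ 89.49°
|G| = 200 · 920 / 8.0644e+05 ≈ 0.22816
Gain = 20 log₁₀(0.22816) ≈ -12.84 dB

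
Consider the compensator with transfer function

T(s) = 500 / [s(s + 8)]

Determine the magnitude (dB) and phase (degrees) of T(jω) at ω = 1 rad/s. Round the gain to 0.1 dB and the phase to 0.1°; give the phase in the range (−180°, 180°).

At s = jω = j1:
pole (s+8): 8 + j1 → |·| = √(8²+1²) = √65 ≈ 8.0623, ∠ = arctan(1/8) ≈ 7.13°
pole at origin: |s| = 1, ∠ = 90.00° (in denominator)
|T| = 500 / 8.0623 ≈ 62.017
Gain = 20 log₁₀(62.017) ≈ 35.85 dB
∠T = 0.00° − 97.13° = -97.13°

35.9 dB, -97.1°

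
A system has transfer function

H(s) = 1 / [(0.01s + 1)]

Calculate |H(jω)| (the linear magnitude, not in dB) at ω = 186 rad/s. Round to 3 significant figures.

0.474

At ω = 186 rad/s:
pole (1 + j186·0.01) = 1 + j1.86 → |·| ≈ 2.1118, ∠ ≈ 61.74°
|H| = 1 · 1 / (2.1118) ≈ 0.47353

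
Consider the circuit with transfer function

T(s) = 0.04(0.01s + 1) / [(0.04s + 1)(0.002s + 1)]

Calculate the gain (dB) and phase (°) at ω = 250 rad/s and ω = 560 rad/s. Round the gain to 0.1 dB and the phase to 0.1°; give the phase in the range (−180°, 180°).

At ω = 250 rad/s:
zero (1 + j250·0.01) = 1 + j2.5 → |·| ≈ 2.6926, ∠ ≈ 68.20°
pole (1 + j250·0.04) = 1 + j10 → |·| ≈ 10.05, ∠ ≈ 84.29°
pole (1 + j250·0.002) = 1 + j0.5 → |·| ≈ 1.118, ∠ ≈ 26.57°
|T| = 0.04 · 2.6926 / (10.05 · 1.118) ≈ 0.0095857
Gain = 20 log₁₀(0.0095857) ≈ -40.37 dB
∠T = (68.20°) − (84.29° + 26.57°) = -42.66°

At ω = 560 rad/s:
zero (1 + j560·0.01) = 1 + j5.6 → |·| ≈ 5.6886, ∠ ≈ 79.88°
pole (1 + j560·0.04) = 1 + j22.4 → |·| ≈ 22.422, ∠ ≈ 87.44°
pole (1 + j560·0.002) = 1 + j1.12 → |·| ≈ 1.5015, ∠ ≈ 48.24°
|T| = 0.04 · 5.6886 / (22.422 · 1.5015) ≈ 0.0067587
Gain = 20 log₁₀(0.0067587) ≈ -43.40 dB
∠T = (79.88°) − (87.44° + 48.24°) = -55.80°

ω = 250: -40.4 dB, -42.7°; ω = 560: -43.4 dB, -55.8°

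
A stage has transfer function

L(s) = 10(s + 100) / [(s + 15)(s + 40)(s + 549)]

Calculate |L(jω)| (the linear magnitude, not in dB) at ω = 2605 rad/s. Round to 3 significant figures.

1.44e-06

At s = jω = j2605:
zero (s+100): 100 + j2605 → |·| = √(100²+2605²) = √6796025 ≈ 2606.9, ∠ = arctan(2605/100) ≈ 87.80°
pole (s+15): 15 + j2605 → |·| = √(15²+2605²) = √6786250 ≈ 2605, ∠ = arctan(2605/15) ≈ 89.67°
pole (s+40): 40 + j2605 → |·| = √(40²+2605²) = √6787625 ≈ 2605.3, ∠ = arctan(2605/40) ≈ 89.12°
pole (s+549): 549 + j2605 → |·| = √(549²+2605²) = √7087426 ≈ 2662.2, ∠ = arctan(2605/549) ≈ 78.10°
|L| = 10 · 2606.9 / 1.8068e+10 ≈ 1.4428e-06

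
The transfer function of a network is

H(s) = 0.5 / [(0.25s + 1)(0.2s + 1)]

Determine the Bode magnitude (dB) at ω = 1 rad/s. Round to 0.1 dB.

At ω = 1 rad/s:
pole (1 + j1·0.25) = 1 + j0.25 → |·| ≈ 1.0308, ∠ ≈ 14.04°
pole (1 + j1·0.2) = 1 + j0.2 → |·| ≈ 1.0198, ∠ ≈ 11.31°
|H| = 0.5 · 1 / (1.0308 · 1.0198) ≈ 0.47564
Gain = 20 log₁₀(0.47564) ≈ -6.45 dB

-6.5 dB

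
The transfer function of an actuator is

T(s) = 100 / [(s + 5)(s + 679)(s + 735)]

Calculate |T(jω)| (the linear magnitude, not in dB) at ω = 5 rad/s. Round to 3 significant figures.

2.83e-05

At s = jω = j5:
pole (s+5): 5 + j5 → |·| = √(5²+5²) = √50 ≈ 7.0711, ∠ = arctan(5/5) ≈ 45.00°
pole (s+679): 679 + j5 → |·| = √(679²+5²) = √461066 ≈ 679.02, ∠ = arctan(5/679) ≈ 0.42°
pole (s+735): 735 + j5 → |·| = √(735²+5²) = √540250 ≈ 735.02, ∠ = arctan(5/735) ≈ 0.39°
|T| = 100 / 3.5291e+06 ≈ 2.8336e-05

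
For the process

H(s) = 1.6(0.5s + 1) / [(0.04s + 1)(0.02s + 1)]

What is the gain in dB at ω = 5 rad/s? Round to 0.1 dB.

At ω = 5 rad/s:
zero (1 + j5·0.5) = 1 + j2.5 → |·| ≈ 2.6926, ∠ ≈ 68.20°
pole (1 + j5·0.04) = 1 + j0.2 → |·| ≈ 1.0198, ∠ ≈ 11.31°
pole (1 + j5·0.02) = 1 + j0.1 → |·| ≈ 1.005, ∠ ≈ 5.71°
|H| = 1.6 · 2.6926 / (1.0198 · 1.005) ≈ 4.2035
Gain = 20 log₁₀(4.2035) ≈ 12.47 dB

12.5 dB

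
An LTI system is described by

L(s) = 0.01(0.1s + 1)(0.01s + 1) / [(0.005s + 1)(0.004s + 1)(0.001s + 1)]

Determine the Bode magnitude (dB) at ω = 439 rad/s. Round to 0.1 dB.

At ω = 439 rad/s:
zero (1 + j439·0.1) = 1 + j43.9 → |·| ≈ 43.911, ∠ ≈ 88.70°
zero (1 + j439·0.01) = 1 + j4.39 → |·| ≈ 4.5025, ∠ ≈ 77.17°
pole (1 + j439·0.005) = 1 + j2.195 → |·| ≈ 2.4121, ∠ ≈ 65.51°
pole (1 + j439·0.004) = 1 + j1.756 → |·| ≈ 2.0208, ∠ ≈ 60.34°
pole (1 + j439·0.001) = 1 + j0.439 → |·| ≈ 1.0921, ∠ ≈ 23.70°
|L| = 0.01 · 43.911 · 4.5025 / (2.4121 · 2.0208 · 1.0921) ≈ 0.3714
Gain = 20 log₁₀(0.3714) ≈ -8.60 dB

-8.6 dB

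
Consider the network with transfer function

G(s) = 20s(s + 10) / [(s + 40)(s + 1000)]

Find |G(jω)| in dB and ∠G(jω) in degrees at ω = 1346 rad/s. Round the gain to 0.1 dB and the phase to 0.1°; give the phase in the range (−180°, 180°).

At s = jω = j1346:
zero (s+10): 10 + j1346 → |·| = √(10²+1346²) = √1811816 ≈ 1346, ∠ = arctan(1346/10) ≈ 89.57°
zero at origin: s = j1346 → |·| = 1346, ∠ = 90.00°
pole (s+40): 40 + j1346 → |·| = √(40²+1346²) = √1813316 ≈ 1346.6, ∠ = arctan(1346/40) ≈ 88.30°
pole (s+1000): 1000 + j1346 → |·| = √(1000²+1346²) = √2811716 ≈ 1676.8, ∠ = arctan(1346/1000) ≈ 53.39°
|G| = 20 · 1.8117e+06 / 2.258e+06 ≈ 16.047
Gain = 20 log₁₀(16.047) ≈ 24.11 dB
∠G = 179.57° − 141.69° = 37.88°

24.1 dB, 37.9°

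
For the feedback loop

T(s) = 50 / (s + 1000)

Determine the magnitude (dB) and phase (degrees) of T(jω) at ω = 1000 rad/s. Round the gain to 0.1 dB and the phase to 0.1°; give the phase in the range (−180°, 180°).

Substitute s = j1000:
Numerator: 50 = 50 + j0
Denominator: (j1000) + 1000 = 1000 + j1000
|N| = √(50² + 0²) ≈ 50, ∠N ≈ 0.00°
|D| = √(1000² + 1000²) ≈ 1414.2, ∠D ≈ 45.00°
|T| = 50 / 1414.2 ≈ 0.035356
Gain = 20 log₁₀(0.035356) ≈ -29.03 dB
∠T = 0.00° − 45.00° = -45.00°

-29.0 dB, -45.0°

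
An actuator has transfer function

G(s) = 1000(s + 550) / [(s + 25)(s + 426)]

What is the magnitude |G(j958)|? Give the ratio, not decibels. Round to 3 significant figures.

1.10

At s = jω = j958:
zero (s+550): 550 + j958 → |·| = √(550²+958²) = √1220264 ≈ 1104.7, ∠ = arctan(958/550) ≈ 60.14°
pole (s+25): 25 + j958 → |·| = √(25²+958²) = √918389 ≈ 958.33, ∠ = arctan(958/25) ≈ 88.51°
pole (s+426): 426 + j958 → |·| = √(426²+958²) = √1099240 ≈ 1048.4, ∠ = arctan(958/426) ≈ 66.03°
|G| = 1000 · 1104.7 / 1.0047e+06 ≈ 1.0995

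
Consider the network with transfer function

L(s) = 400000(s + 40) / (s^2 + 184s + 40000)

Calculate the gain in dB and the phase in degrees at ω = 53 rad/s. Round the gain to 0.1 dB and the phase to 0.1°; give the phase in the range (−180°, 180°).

At s = jω = j53:
zero (s+40): 40 + j53 → |·| = √(40²+53²) = √4409 ≈ 66.4, ∠ = arctan(53/40) ≈ 52.96°
quadratic: (j53)² + 184·j53 + 40000 = 37191 + j9752 → |·| ≈ 38448, ∠ ≈ 14.69°
|L| = 400000 · 66.4 / 38448 ≈ 690.8
Gain = 20 log₁₀(690.8) ≈ 56.79 dB
∠L = 52.96° − 14.69° = 38.27°

56.8 dB, 38.3°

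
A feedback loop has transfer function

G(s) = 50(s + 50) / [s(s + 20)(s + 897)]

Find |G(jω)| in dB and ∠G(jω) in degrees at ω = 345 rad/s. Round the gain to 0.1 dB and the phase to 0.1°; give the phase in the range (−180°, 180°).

At s = jω = j345:
zero (s+50): 50 + j345 → |·| = √(50²+345²) = √121525 ≈ 348.6, ∠ = arctan(345/50) ≈ 81.75°
pole (s+20): 20 + j345 → |·| = √(20²+345²) = √119425 ≈ 345.58, ∠ = arctan(345/20) ≈ 86.68°
pole (s+897): 897 + j345 → |·| = √(897²+345²) = √923634 ≈ 961.06, ∠ = arctan(345/897) ≈ 21.04°
pole at origin: |s| = 345, ∠ = 90.00° (in denominator)
|G| = 50 · 348.6 / 1.1458e+08 ≈ 0.00015212
Gain = 20 log₁₀(0.00015212) ≈ -76.36 dB
∠G = 81.75° − 197.72° = -115.97°

-76.4 dB, -116.0°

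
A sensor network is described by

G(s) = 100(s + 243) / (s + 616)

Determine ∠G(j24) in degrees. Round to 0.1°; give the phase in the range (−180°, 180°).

At s = jω = j24:
zero (s+243): 243 + j24 → |·| = √(243²+24²) = √59625 ≈ 244.18, ∠ = arctan(24/243) ≈ 5.64°
pole (s+616): 616 + j24 → |·| = √(616²+24²) = √380032 ≈ 616.47, ∠ = arctan(24/616) ≈ 2.23°
∠G = 5.64° − 2.23° = 3.41°

3.4°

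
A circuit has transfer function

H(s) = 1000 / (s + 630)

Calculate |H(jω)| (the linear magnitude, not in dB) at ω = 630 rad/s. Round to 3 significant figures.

Substitute s = j630:
Numerator: 1000 = 1000 + j0
Denominator: (j630) + 630 = 630 + j630
|N| = √(1000² + 0²) ≈ 1000, ∠N ≈ 0.00°
|D| = √(630² + 630²) ≈ 890.95, ∠D ≈ 45.00°
|H| = 1000 / 890.95 ≈ 1.1224

1.12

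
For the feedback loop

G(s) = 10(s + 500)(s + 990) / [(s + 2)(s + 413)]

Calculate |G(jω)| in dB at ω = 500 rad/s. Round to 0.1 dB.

27.7 dB

At s = jω = j500:
zero (s+500): 500 + j500 → |·| = √(500²+500²) = √500000 ≈ 707.11, ∠ = arctan(500/500) ≈ 45.00°
zero (s+990): 990 + j500 → |·| = √(990²+500²) = √1230100 ≈ 1109.1, ∠ = arctan(500/990) ≈ 26.80°
pole (s+2): 2 + j500 → |·| = √(2²+500²) = √250004 ≈ 500, ∠ = arctan(500/2) ≈ 89.77°
pole (s+413): 413 + j500 → |·| = √(413²+500²) = √420569 ≈ 648.51, ∠ = arctan(500/413) ≈ 50.44°
|G| = 10 · 7.8426e+05 / 3.2426e+05 ≈ 24.186
Gain = 20 log₁₀(24.186) ≈ 27.67 dB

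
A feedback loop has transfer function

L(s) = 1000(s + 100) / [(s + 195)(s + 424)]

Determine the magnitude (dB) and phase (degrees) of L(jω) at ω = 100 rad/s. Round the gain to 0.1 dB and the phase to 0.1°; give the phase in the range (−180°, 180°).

At s = jω = j100:
zero (s+100): 100 + j100 → |·| = √(100²+100²) = √20000 ≈ 141.42, ∠ = arctan(100/100) ≈ 45.00°
pole (s+195): 195 + j100 → |·| = √(195²+100²) = √48025 ≈ 219.15, ∠ = arctan(100/195) ≈ 27.15°
pole (s+424): 424 + j100 → |·| = √(424²+100²) = √189776 ≈ 435.63, ∠ = arctan(100/424) ≈ 13.27°
|L| = 1000 · 141.42 / 95468 ≈ 1.4813
Gain = 20 log₁₀(1.4813) ≈ 3.41 dB
∠L = 45.00° − 40.42° = 4.58°

3.4 dB, 4.6°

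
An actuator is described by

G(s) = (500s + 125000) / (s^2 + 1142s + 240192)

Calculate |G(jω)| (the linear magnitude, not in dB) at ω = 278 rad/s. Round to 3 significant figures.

0.524

Substitute s = j278:
Numerator: 500(j278) + 125000 = 125000 + j139000
Denominator: (j278)^2 + 1142(j278) + 240192 = 162908 + j317476
|N| = √(125000² + 139000²) ≈ 1.8694e+05, ∠N ≈ 48.04°
|D| = √(162908² + 317476²) ≈ 3.5683e+05, ∠D ≈ 62.84°
|G| = 1.8694e+05 / 3.5683e+05 ≈ 0.52389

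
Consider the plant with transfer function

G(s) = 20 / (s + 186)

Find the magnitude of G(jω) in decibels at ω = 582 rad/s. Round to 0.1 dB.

-29.7 dB

Substitute s = j582:
Numerator: 20 = 20 + j0
Denominator: (j582) + 186 = 186 + j582
|N| = √(20² + 0²) ≈ 20, ∠N ≈ 0.00°
|D| = √(186² + 582²) ≈ 611, ∠D ≈ 72.28°
|G| = 20 / 611 ≈ 0.032733
Gain = 20 log₁₀(0.032733) ≈ -29.70 dB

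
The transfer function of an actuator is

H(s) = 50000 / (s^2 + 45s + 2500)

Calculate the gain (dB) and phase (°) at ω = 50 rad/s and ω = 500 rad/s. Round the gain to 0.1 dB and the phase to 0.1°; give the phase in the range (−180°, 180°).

ω = 50: 26.9 dB, -90.0°; ω = 500: -13.9 dB, -174.8°

At s = jω = j50:
quadratic: (j50)² + 45·j50 + 2500 = 0 + j2250 → |·| ≈ 2250, ∠ ≈ 90.00°
|H| = 50000 / 2250 ≈ 22.222
Gain = 20 log₁₀(22.222) ≈ 26.94 dB
∠H = 0.00° − 90.00° = -90.00°

At s = jω = j500:
quadratic: (j500)² + 45·j500 + 2500 = -247500 + j22500 → |·| ≈ 2.4852e+05, ∠ ≈ 174.81°
|H| = 50000 / 2.4852e+05 ≈ 0.20119
Gain = 20 log₁₀(0.20119) ≈ -13.93 dB
∠H = 0.00° − 174.81° = -174.81°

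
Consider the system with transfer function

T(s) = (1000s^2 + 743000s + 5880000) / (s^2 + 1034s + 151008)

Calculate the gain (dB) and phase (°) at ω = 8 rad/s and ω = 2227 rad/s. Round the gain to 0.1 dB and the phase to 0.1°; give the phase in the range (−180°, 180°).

Substitute s = j8:
Numerator: 1000(j8)^2 + 743000(j8) + 5880000 = 5816000 + j5944000
Denominator: (j8)^2 + 1034(j8) + 151008 = 150944 + j8272
|N| = √(5816000² + 5944000²) ≈ 8.3161e+06, ∠N ≈ 45.62°
|D| = √(150944² + 8272²) ≈ 1.5117e+05, ∠D ≈ 3.14°
|T| = 8.3161e+06 / 1.5117e+05 ≈ 55.012
Gain = 20 log₁₀(55.012) ≈ 34.81 dB
∠T = 45.62° − 3.14° = 42.48°

Substitute s = j2227:
Numerator: 1000(j2227)^2 + 743000(j2227) + 5880000 = -4953649000 + j1654661000
Denominator: (j2227)^2 + 1034(j2227) + 151008 = -4808521 + j2302718
|N| = √(4953649000² + 1654661000²) ≈ 5.2227e+09, ∠N ≈ 161.53°
|D| = √(4808521² + 2302718²) ≈ 5.3315e+06, ∠D ≈ 154.41°
|T| = 5.2227e+09 / 5.3315e+06 ≈ 979.59
Gain = 20 log₁₀(979.59) ≈ 59.82 dB
∠T = 161.53° − 154.41° = 7.12°

ω = 8: 34.8 dB, 42.5°; ω = 2227: 59.8 dB, 7.1°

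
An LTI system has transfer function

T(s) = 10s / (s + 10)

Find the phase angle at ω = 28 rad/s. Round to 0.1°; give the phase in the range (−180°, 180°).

At s = jω = j28:
zero at origin: s = j28 → |·| = 28, ∠ = 90.00°
pole (s+10): 10 + j28 → |·| = √(10²+28²) = √884 ≈ 29.732, ∠ = arctan(28/10) ≈ 70.35°
∠T = 90.00° − 70.35° = 19.65°

19.7°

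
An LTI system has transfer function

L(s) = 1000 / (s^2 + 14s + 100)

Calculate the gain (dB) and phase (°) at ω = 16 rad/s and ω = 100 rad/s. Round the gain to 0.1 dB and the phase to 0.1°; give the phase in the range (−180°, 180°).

At s = jω = j16:
quadratic: (j16)² + 14·j16 + 100 = -156 + j224 → |·| ≈ 272.97, ∠ ≈ 124.85°
|L| = 1000 / 272.97 ≈ 3.6634
Gain = 20 log₁₀(3.6634) ≈ 11.28 dB
∠L = 0.00° − 124.85° = -124.85°

At s = jω = j100:
quadratic: (j100)² + 14·j100 + 100 = -9900 + j1400 → |·| ≈ 9998.5, ∠ ≈ 171.95°
|L| = 1000 / 9998.5 ≈ 0.10002
Gain = 20 log₁₀(0.10002) ≈ -20.00 dB
∠L = 0.00° − 171.95° = -171.95°

ω = 16: 11.3 dB, -124.9°; ω = 100: -20.0 dB, -172.0°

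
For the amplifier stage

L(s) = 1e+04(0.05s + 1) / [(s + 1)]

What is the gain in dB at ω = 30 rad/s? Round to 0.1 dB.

At ω = 30 rad/s:
zero (1 + j30·0.05) = 1 + j1.5 → |·| ≈ 1.8028, ∠ ≈ 56.31°
pole (1 + j30·1) = 1 + j30 → |·| ≈ 30.017, ∠ ≈ 88.09°
|L| = 1e+04 · 1.8028 / (30.017) ≈ 600.59
Gain = 20 log₁₀(600.59) ≈ 55.57 dB

55.6 dB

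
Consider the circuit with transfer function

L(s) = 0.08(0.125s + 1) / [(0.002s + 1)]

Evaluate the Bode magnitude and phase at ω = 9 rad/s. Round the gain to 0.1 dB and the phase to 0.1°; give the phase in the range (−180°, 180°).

At ω = 9 rad/s:
zero (1 + j9·0.125) = 1 + j1.125 → |·| ≈ 1.5052, ∠ ≈ 48.37°
pole (1 + j9·0.002) = 1 + j0.018 → |·| ≈ 1.0002, ∠ ≈ 1.03°
|L| = 0.08 · 1.5052 / (1.0002) ≈ 0.12039
Gain = 20 log₁₀(0.12039) ≈ -18.39 dB
∠L = (48.37°) − (1.03°) = 47.34°

-18.4 dB, 47.3°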